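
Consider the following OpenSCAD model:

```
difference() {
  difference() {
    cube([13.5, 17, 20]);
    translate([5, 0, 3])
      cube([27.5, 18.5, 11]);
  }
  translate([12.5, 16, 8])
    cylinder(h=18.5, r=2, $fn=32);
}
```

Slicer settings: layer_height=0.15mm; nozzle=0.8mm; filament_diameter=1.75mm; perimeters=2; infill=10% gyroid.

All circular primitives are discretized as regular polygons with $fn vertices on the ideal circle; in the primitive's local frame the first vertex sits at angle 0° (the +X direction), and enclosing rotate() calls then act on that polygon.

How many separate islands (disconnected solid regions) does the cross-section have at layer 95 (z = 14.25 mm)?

At z = 14.25 mm: the cube (footprint 13.5×17) is included at this height; the cube at (5, 0) is not intersected at this z (z outside [3, 14]); After the difference (first − rest): none of the subtracted shapes is present at this height, so the 13.5×17 cube is unchanged — 1 connected region; the cylinder at (12.5, 16): section is a regular 32-gon, circumradius r=2; Taking the first minus the rest: starting from the result so far, the r=2 cylinder at (12.5, 16) partially overlaps it — only the 7.93 mm² overlap (of its 12.49 mm²) is removed, clipping the outline — 1 connected region. Overall, the cross-section is a single solid region. Island count = 1.

1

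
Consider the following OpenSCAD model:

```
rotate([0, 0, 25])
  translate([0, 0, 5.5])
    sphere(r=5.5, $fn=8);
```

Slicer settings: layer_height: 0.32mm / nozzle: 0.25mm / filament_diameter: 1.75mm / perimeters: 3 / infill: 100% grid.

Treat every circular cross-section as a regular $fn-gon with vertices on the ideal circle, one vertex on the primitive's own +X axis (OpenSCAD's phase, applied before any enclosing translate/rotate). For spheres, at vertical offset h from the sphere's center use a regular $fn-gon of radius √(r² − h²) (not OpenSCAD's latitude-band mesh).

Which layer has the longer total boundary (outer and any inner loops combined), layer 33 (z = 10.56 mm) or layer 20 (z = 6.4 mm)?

Layer 33 (z = 10.56): the r=5.5 sphere contributes a regular 8-gon of circumradius √(5.5²−5.06²) = 2.156 (perimeter = 2·8·2.156·sin(180°/8) = 13.20 mm); (rotated 25° about Z; rotation is an isometry so areas/perimeters/island counts are preserved). So its perimeter = 13.20 mm. Layer 20 (z = 6.4): the sphere: section is a regular 8-gon, circumradius = √(r²−h²) = √(5.5²−0.9²) = 5.426 (perimeter = 2·8·5.426·sin(180°/8) = 33.22 mm); (rotated 25° about Z; rotation is an isometry so areas/perimeters/island counts are preserved). So its perimeter = 33.22 mm. Layer 20 is larger (33.22 vs 13.20 mm).

layer 20 (z = 6.4 mm)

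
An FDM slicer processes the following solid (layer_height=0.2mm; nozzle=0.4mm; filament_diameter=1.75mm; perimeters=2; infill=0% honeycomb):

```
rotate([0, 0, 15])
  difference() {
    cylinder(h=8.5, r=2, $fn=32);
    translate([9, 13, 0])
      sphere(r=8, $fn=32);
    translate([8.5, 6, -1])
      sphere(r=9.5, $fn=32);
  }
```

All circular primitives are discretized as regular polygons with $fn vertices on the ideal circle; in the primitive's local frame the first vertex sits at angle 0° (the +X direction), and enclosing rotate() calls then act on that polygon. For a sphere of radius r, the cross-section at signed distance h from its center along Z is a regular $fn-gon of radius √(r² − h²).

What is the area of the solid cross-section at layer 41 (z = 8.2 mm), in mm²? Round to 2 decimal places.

12.49 mm²

At z = 8.2 mm: the r=2 cylinder contributes a regular 32-gon of circumradius 2 (area = (32/2)·2.000²·sin(360°/32) = 12.49 mm²); the sphere at (9, 13) does not reach this height (|z−center|=8.200 > r=8); the sphere at (8.5, 6): section is a regular 32-gon, circumradius = √(r²−h²) = √(9.5²−9.2²) = 2.369 (area = (32/2)·2.369²·sin(360°/32) = 17.51 mm²); Subtracting the remaining from the first: starting from the r=2 cylinder (12.49 mm²), the r=9.5 sphere at (8.5, 6) misses the remaining region (no effect) — area = 12.49 mm²; (whole slice rotated 15° about Z — lengths, areas and connectivity unchanged). Overall, the cross-section is a single solid region. Net area = 12.49 mm².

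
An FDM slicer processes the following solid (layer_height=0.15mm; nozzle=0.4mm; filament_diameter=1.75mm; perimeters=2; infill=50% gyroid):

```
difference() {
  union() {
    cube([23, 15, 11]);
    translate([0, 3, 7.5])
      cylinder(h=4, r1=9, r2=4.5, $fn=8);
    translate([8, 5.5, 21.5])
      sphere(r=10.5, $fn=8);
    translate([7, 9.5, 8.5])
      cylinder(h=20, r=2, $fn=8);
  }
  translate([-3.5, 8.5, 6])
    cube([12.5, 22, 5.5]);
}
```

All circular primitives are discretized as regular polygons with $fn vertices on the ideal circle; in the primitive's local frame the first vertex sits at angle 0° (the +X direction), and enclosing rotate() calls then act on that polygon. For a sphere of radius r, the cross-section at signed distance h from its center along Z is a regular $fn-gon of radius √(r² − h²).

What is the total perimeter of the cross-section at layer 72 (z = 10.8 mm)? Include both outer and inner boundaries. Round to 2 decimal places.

84.70 mm

At z = 10.8 mm: the cube is present — its section is the full 23×15 rectangle (perimeter 76.00 mm); the cone at (0, 3) (r1=9→r2=4.5) has section circumradius 5.287 here — a regular 8-gon (perimeter = 2·8·5.287·sin(180°/8) = 32.38 mm); the sphere at (8, 5.5) is not intersected at this z (|z−center|=10.700 > r=10.5); the cylinder at (7, 9.5): section is a regular 8-gon, circumradius r=2 (perimeter = 2·8·2.000·sin(180°/8) = 12.25 mm); Merging all regions: the regions partially overlap (shared area 45.08 mm²), so the edge portions inside another operand are dropped and the merged outline is re-measured after clipping — boundary = 84.70 mm; the cube at (-3.5, 8.5) is present — its section is the full 12.5×22 rectangle (perimeter 69.00 mm); After the difference (first − rest): starting from that combined region, the 12.5×22 cube at (-3.5, 8.5) partially overlaps it — only the 58.50 mm² overlap (of its 275.00 mm²) is removed, clipping the outline — boundary = 84.70 mm. Overall, the cross-section is a single solid region. Total boundary length (outer) = 84.70 mm.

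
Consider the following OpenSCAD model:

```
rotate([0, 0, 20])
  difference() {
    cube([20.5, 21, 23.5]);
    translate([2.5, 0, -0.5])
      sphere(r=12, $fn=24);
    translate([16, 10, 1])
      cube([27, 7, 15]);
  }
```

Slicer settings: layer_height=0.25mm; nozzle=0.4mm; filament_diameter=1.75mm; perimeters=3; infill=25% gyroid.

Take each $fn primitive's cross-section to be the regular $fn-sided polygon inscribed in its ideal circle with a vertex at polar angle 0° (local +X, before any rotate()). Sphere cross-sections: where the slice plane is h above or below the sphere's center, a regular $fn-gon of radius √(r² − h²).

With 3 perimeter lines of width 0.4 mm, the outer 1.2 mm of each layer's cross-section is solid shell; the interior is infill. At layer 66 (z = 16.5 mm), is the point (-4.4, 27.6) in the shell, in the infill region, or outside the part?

At z = 16.5 mm: the cube (footprint 20.5×21) is included at this height; the sphere at (2.5, 0) is not intersected at this z (|z−center|=17.000 > r=12); the cube at (16, 10) is not intersected at this z (z outside [1, 16]); After the difference (first − rest): none of the subtracted shapes is present at this height, so the 20.5×21 cube is unchanged — 1 connected region; (rotated 20° about Z; rotation is an isometry so areas/perimeters/island counts are preserved). Overall, the cross-section is a single solid region. Undo the 20° rotation: the query point maps to (5.305, 27.440) in the un-rotated model frame. The nearest boundary edge runs (20.50, 21.00)→(0.00, 21.00); distance from the point to it = 6.44 mm. The point is not inside any of the regions above, so it lies outside the cross-section (6.44 mm from the nearest boundary).

outside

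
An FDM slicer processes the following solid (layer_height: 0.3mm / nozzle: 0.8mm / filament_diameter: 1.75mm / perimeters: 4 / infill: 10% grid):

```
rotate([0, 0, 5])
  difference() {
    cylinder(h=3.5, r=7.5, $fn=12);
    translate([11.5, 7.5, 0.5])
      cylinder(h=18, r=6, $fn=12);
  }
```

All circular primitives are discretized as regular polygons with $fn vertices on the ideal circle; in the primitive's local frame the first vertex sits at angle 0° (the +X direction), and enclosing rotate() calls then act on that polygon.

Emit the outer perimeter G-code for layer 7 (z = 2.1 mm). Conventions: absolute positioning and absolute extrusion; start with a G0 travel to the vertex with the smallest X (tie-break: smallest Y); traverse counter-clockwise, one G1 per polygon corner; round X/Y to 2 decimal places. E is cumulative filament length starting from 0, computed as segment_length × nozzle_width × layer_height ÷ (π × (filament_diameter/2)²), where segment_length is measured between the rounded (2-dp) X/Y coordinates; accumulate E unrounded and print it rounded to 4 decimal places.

G0 X-7.47 Y-0.65 Z2.10
G1 X-6.14 Y-4.30 E0.3876
G1 X-3.17 Y-6.80 E0.7750
G1 X0.65 Y-7.47 E1.1620
G1 X4.30 Y-6.14 E1.5496
G1 X6.80 Y-3.17 E1.9369
G1 X7.47 Y0.65 E2.3239
G1 X6.14 Y4.30 E2.7115
G1 X3.17 Y6.80 E3.0989
G1 X-0.65 Y7.47 E3.4859
G1 X-4.30 Y6.14 E3.8735
G1 X-6.80 Y3.17 E4.2609
G1 X-7.47 Y-0.65 E4.6479

At z = 2.1 mm: the r=7.5 cylinder contributes a regular 12-gon of circumradius 7.5; the r=6 cylinder at (11.5, 7.5) gives a regular 12-gon of circumradius 6 (constant along its height); Taking the first minus the rest: starting from the r=7.5 cylinder, the r=6 cylinder at (11.5, 7.5) misses the remaining region (no effect) — 1 connected region; (rotated 5° about Z; rotation is an isometry so areas/perimeters/island counts are preserved). The outline is a single polygon with 12 vertices. Extrusion per mm of travel: 0.8 × 0.3 / (π × 0.875²) = 0.099780. Accumulating E over each segment gives final E = 4.6479.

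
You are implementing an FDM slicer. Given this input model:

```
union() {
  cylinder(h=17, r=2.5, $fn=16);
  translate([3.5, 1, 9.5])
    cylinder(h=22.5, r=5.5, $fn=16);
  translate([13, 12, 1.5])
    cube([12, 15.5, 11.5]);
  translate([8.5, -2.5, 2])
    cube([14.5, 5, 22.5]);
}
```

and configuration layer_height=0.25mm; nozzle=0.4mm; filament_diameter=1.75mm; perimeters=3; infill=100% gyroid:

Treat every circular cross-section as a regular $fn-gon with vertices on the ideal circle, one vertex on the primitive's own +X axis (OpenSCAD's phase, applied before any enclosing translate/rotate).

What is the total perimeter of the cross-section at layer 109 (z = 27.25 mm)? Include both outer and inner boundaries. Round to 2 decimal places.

34.34 mm

At z = 27.25 mm: the cylinder is not intersected at this z (z outside [0, 17]); the r=5.5 cylinder at (3.5, 1) gives a regular 16-gon of circumradius 5.5 (constant along its height) (perimeter = 2·16·5.500·sin(180°/16) = 34.34 mm); the cube at (13, 12) is absent (z outside [1.5, 13]); the cube at (8.5, -2.5) does not reach this height (z outside [2, 24.5]); Combining (union): only the r=5.5 cylinder at (3.5, 1) is present, so the union is just that shape — boundary = 34.34 mm. Overall, the cross-section is a single solid region. Total boundary length (outer) = 34.34 mm.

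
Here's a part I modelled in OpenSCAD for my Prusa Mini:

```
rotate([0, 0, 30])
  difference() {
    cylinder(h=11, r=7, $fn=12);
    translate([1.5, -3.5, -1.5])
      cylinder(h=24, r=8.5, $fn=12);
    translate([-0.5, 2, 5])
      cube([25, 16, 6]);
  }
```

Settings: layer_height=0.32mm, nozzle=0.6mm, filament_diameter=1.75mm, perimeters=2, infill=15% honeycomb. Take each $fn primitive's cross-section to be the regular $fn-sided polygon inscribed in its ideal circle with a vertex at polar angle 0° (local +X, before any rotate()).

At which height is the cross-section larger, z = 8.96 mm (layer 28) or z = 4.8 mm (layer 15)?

Layer 28 (z = 8.96): the cylinder: section is a regular 12-gon, circumradius r=7 (area = (12/2)·7.000²·sin(360°/12) = 147.00 mm²); the r=8.5 cylinder at (1.5, -3.5) contributes a regular 12-gon of circumradius 8.5 (area = (12/2)·8.500²·sin(360°/12) = 216.75 mm²); the cube at (-0.5, 2) (footprint 25×16) is included at this height (area 400.00 mm²); Subtracting the remaining from the first: starting from the r=7 cylinder (147.00 mm²), the r=8.5 cylinder at (1.5, -3.5) partially overlaps it — only the 120.37 mm² overlap (of its 216.75 mm²) is removed, clipping the outline; the 25×16 cube at (-0.5, 2) partially overlaps it — only the 9.14 mm² overlap (of its 400.00 mm²) is removed, clipping the outline — area = 17.49 mm²; (whole slice rotated 30° about Z — lengths, areas and connectivity unchanged). So its area = 17.49 mm². Layer 15 (z = 4.8): the r=7 cylinder contributes a regular 12-gon of circumradius 7 (area = (12/2)·7.000²·sin(360°/12) = 147.00 mm²); the r=8.5 cylinder at (1.5, -3.5) gives a regular 12-gon of circumradius 8.5 (constant along its height) (area = (12/2)·8.500²·sin(360°/12) = 216.75 mm²); the cube at (-0.5, 2) is not intersected at this z (z outside [5, 11]); Subtracting the remaining from the first: starting from the r=7 cylinder (147.00 mm²), the r=8.5 cylinder at (1.5, -3.5) partially overlaps it — only the 120.37 mm² overlap (of its 216.75 mm²) is removed, clipping the outline — area = 26.63 mm²; (whole slice rotated 30° about Z — lengths, areas and connectivity unchanged). So its area = 26.63 mm². Layer 15 is larger (26.63 vs 17.49 mm²).

layer 15 (z = 4.8 mm)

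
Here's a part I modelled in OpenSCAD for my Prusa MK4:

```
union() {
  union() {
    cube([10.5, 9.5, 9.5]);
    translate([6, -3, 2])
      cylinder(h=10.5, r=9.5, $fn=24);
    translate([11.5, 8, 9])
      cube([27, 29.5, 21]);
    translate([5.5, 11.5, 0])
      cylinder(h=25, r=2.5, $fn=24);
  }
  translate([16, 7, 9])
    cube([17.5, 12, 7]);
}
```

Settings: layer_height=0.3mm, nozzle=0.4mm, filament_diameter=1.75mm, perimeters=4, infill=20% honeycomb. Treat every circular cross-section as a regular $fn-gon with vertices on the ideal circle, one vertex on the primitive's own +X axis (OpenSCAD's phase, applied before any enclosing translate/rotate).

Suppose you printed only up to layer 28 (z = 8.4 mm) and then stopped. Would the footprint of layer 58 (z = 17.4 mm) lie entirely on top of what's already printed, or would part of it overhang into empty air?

part overhangs

Compare the two slices. At z = 8.4: the cube is present — its section is the full 10.5×9.5 rectangle (area 99.75 mm²); the r=9.5 cylinder at (6, -3) contributes a regular 24-gon of circumradius 9.5 (area = (24/2)·9.500²·sin(360°/24) = 280.30 mm²); the cube at (11.5, 8) is absent (z outside [9, 30]); the r=2.5 cylinder at (5.5, 11.5) gives a regular 24-gon of circumradius 2.5 (constant along its height) (area = (24/2)·2.500²·sin(360°/24) = 19.41 mm²); Combining (union): the regions partially overlap — summed areas 399.46 mm² minus the doubly-counted overlap 62.89 mm² gives 336.57 mm² — area = 336.57 mm²; the cube at (16, 7) is absent (z outside [9, 16]); Taking the union: only the result so far is present, so the union is just that shape — area = 336.57 mm². At z = 17.4: the cube is absent (z outside [0, 9.5]); the cylinder at (6, -3) is absent (z outside [2, 12.5]); the cube at (11.5, 8) (footprint 27×29.5) is included at this height (area 796.50 mm²); the r=2.5 cylinder at (5.5, 11.5) contributes a regular 24-gon of circumradius 2.5 (area = (24/2)·2.500²·sin(360°/24) = 19.41 mm²); Combining (union): the 2 present regions are separate (no shared area or edge), so areas and boundary lengths simply add and each stays a separate island — area = 815.91 mm²; the cube at (16, 7) is not intersected at this z (z outside [9, 16]); Taking the union: only that combined region is present, so the union is just that shape — area = 815.91 mm². Checking containment: at z = 17.4 the cross-section extends beyond the z = 8.4 cross-section by about 796.50 mm².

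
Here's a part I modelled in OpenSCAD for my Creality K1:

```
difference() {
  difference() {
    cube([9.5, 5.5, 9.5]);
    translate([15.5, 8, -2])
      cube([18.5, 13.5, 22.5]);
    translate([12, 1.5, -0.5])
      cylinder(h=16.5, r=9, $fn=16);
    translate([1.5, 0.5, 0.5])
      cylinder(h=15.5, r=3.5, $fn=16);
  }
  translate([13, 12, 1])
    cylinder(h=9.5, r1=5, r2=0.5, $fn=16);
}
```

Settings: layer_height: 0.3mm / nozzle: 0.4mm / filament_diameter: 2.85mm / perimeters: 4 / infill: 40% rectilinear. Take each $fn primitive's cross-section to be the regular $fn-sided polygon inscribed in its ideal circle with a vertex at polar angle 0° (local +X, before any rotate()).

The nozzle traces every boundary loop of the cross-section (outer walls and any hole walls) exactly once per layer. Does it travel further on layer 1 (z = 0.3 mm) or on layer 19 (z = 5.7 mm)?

layer 1 (z = 0.3 mm)

Layer 1 (z = 0.3): the cube (footprint 9.5×5.5) is included at this height (perimeter 30.00 mm); the 18.5×13.5 cube at (15.5, 8) contributes its full rectangle (perimeter 64.00 mm); the r=9 cylinder at (12, 1.5) gives a regular 16-gon of circumradius 9 (constant along its height) (perimeter = 2·16·9.000·sin(180°/16) = 56.19 mm); the cylinder at (1.5, 0.5) is not intersected at this z (z outside [0.5, 16]); Subtracting the remaining from the first: starting from the 9.5×5.5 cube, the 18.5×13.5 cube at (15.5, 8) misses the remaining region (no effect); the r=9 cylinder at (12, 1.5) partially overlaps it — only the 33.86 mm² overlap (of its 247.98 mm²) is removed, clipping the outline — boundary = 18.56 mm; the cone at (13, 12) is not intersected at this z (z outside [1, 10.5]); Taking the first minus the rest: none of the subtracted shapes is present at this height, so that combined region is unchanged — boundary = 18.56 mm. So its perimeter = 18.56 mm. Layer 19 (z = 5.7): the 9.5×5.5 cube contributes its full rectangle (perimeter 30.00 mm); the 18.5×13.5 cube at (15.5, 8) contributes its full rectangle (perimeter 64.00 mm); the r=9 cylinder at (12, 1.5) gives a regular 16-gon of circumradius 9 (constant along its height) (perimeter = 2·16·9.000·sin(180°/16) = 56.19 mm); the r=3.5 cylinder at (1.5, 0.5) gives a regular 16-gon of circumradius 3.5 (constant along its height) (perimeter = 2·16·3.500·sin(180°/16) = 21.85 mm); After the difference (first − rest): starting from the 9.5×5.5 cube, the 18.5×13.5 cube at (15.5, 8) misses the remaining region (no effect); the r=9 cylinder at (12, 1.5) partially overlaps it — only the 33.86 mm² overlap (of its 247.98 mm²) is removed, clipping the outline; the r=3.5 cylinder at (1.5, 0.5) partially overlaps it — only the 12.16 mm² overlap (of its 37.50 mm²) is removed, clipping the outline — boundary = 11.76 mm; the cone at (13, 12) (r1=5→r2=0.5) has section circumradius 2.774 here — a regular 16-gon (perimeter = 2·16·2.774·sin(180°/16) = 17.32 mm); Subtracting the remaining from the first: starting from the result so far, the cone at (13, 12) misses the remaining region (no effect) — boundary = 11.76 mm. So its perimeter = 11.76 mm. Layer 1 is larger (18.56 vs 11.76 mm).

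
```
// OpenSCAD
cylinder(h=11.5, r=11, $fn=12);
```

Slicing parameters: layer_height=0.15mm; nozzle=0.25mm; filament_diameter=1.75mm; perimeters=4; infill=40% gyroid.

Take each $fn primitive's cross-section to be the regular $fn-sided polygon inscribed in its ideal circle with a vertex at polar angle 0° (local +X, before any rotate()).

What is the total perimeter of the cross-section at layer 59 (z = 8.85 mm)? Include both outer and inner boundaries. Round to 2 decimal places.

68.33 mm

At z = 8.85 mm: the r=11 cylinder gives a regular 12-gon of circumradius 11 (constant along its height) (perimeter = 2·12·11.000·sin(180°/12) = 68.33 mm). Overall, the cross-section is a single solid region. Total boundary length (outer) = 68.33 mm.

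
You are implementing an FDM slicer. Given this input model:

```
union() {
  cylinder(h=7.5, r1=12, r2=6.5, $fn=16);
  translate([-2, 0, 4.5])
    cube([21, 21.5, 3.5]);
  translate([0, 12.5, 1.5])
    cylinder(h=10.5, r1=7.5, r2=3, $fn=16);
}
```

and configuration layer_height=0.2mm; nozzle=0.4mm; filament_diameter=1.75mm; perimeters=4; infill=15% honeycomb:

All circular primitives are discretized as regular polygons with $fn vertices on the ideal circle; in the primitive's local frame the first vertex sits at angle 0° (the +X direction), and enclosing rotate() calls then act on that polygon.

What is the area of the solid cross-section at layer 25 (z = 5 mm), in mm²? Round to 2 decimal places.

625.81 mm²

At z = 5 mm: the cone (r1=12→r2=6.5) has section circumradius 8.333 here — a regular 16-gon (area = (16/2)·8.333²·sin(360°/16) = 212.60 mm²); the cube at (-2, 0) (footprint 21×21.5) is included at this height (area 451.50 mm²); the cone at (0, 12.5) contributes a regular 16-gon of circumradius 6.000 (interpolated between r1=7.5 and r2=3 at t=0.333) (area = (16/2)·6.000²·sin(360°/16) = 110.21 mm²); Merging all regions: the regions partially overlap — summed areas 774.31 mm² minus the doubly-counted overlap 148.50 mm² gives 625.81 mm² — area = 625.81 mm². Overall, the cross-section is a single solid region. Net area = 625.81 mm².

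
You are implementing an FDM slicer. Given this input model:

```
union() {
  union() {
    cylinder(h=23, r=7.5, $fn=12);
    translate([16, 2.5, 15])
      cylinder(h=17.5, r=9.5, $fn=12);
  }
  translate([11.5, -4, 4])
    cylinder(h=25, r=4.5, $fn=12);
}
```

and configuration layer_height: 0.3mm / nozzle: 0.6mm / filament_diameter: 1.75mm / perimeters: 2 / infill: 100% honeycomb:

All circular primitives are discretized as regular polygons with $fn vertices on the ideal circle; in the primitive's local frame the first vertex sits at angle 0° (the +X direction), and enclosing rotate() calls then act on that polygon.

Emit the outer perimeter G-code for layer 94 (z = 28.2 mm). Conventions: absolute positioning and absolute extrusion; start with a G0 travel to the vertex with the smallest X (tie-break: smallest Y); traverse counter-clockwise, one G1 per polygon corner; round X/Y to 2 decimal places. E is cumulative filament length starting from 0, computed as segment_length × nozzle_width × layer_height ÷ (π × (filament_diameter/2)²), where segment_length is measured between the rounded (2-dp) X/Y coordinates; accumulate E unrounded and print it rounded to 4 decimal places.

At z = 28.2 mm: the cylinder does not reach this height (z outside [0, 23]); the cylinder at (16, 2.5): section is a regular 12-gon, circumradius r=9.5; Merging all regions: only the r=9.5 cylinder at (16, 2.5) is present, so the union is just that shape — 1 connected region; the r=4.5 cylinder at (11.5, -4) contributes a regular 12-gon of circumradius 4.5; Combining (union): the regions partially overlap (shared area 39.32 mm²), so overlapping operands fuse into one piece — 1 connected region. The outline is a single polygon with 18 vertices. Extrusion per mm of travel: 0.6 × 0.3 / (π × 0.875²) = 0.074835. Accumulating E over each segment gives final E = 4.7228.

G0 X6.50 Y2.50 Z28.20
G1 X7.63 Y-1.72 E0.3269
G1 X7.60 Y-1.75 E0.3301
G1 X7.00 Y-4.00 E0.5044
G1 X7.60 Y-6.25 E0.6786
G1 X9.25 Y-7.90 E0.8533
G1 X11.50 Y-8.50 E1.0275
G1 X13.75 Y-7.90 E1.2018
G1 X14.93 Y-6.71 E1.3272
G1 X16.00 Y-7.00 E1.4102
G1 X20.75 Y-5.73 E1.7781
G1 X24.23 Y-2.25 E2.1464
G1 X25.50 Y2.50 E2.5144
G1 X24.23 Y7.25 E2.8823
G1 X20.75 Y10.73 E3.2506
G1 X16.00 Y12.00 E3.6186
G1 X11.25 Y10.73 E3.9865
G1 X7.77 Y7.25 E4.3548
G1 X6.50 Y2.50 E4.7228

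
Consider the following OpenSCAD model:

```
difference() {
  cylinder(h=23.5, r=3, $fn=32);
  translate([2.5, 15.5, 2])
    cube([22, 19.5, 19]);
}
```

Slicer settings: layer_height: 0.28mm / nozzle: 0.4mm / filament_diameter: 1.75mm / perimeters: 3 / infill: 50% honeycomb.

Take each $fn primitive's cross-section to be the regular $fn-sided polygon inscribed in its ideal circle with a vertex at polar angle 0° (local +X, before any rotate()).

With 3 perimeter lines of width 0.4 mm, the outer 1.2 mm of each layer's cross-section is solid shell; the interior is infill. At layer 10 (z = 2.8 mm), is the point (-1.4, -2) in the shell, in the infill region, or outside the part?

At z = 2.8 mm: the cylinder: section is a regular 32-gon, circumradius r=3; the cube at (2.5, 15.5) (footprint 22×19.5) is included at this height; Taking the first minus the rest: starting from the r=3 cylinder, the 22×19.5 cube at (2.5, 15.5) misses the remaining region (no effect) — 1 connected region. Overall, the cross-section is a single solid region. The nearest boundary edge runs (-1.67, -2.49)→(-2.12, -2.12); distance from the point to it = 0.55 mm. The point is inside the cross-section, 0.55 mm from the nearest boundary — within the 1.2 mm shell band (3 × 0.4).

shell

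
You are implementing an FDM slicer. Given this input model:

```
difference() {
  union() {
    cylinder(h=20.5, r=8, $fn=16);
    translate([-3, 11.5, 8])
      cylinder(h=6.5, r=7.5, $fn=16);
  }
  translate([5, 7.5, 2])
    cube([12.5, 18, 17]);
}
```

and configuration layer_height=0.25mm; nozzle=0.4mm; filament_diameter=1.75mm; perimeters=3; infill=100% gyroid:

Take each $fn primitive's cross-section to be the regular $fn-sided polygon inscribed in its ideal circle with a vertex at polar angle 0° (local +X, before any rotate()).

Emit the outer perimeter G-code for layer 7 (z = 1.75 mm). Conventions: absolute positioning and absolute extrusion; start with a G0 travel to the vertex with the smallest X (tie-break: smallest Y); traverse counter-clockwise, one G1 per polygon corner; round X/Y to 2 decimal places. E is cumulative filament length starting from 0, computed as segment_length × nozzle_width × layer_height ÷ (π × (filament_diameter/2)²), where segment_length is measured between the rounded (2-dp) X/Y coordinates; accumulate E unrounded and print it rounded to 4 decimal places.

G0 X-8.00 Y0.00 Z1.75
G1 X-7.39 Y-3.06 E0.1297
G1 X-5.66 Y-5.66 E0.2596
G1 X-3.06 Y-7.39 E0.3894
G1 X0.00 Y-8.00 E0.5191
G1 X3.06 Y-7.39 E0.6488
G1 X5.66 Y-5.66 E0.7787
G1 X7.39 Y-3.06 E0.9085
G1 X8.00 Y0.00 E1.0382
G1 X7.39 Y3.06 E1.1680
G1 X5.66 Y5.66 E1.2978
G1 X3.06 Y7.39 E1.4276
G1 X0.00 Y8.00 E1.5574
G1 X-3.06 Y7.39 E1.6871
G1 X-5.66 Y5.66 E1.8169
G1 X-7.39 Y3.06 E1.9468
G1 X-8.00 Y0.00 E2.0765

At z = 1.75 mm: the cylinder: section is a regular 16-gon, circumradius r=8; the cylinder at (-3, 11.5) is absent (z outside [8, 14.5]); Taking the union: only the r=8 cylinder is present, so the union is just that shape — 1 connected region; the cube at (5, 7.5) is not intersected at this z (z outside [2, 19]); Taking the first minus the rest: none of the subtracted shapes is present at this height, so the result so far is unchanged — 1 connected region. The outline is a single polygon with 16 vertices. Extrusion per mm of travel: 0.4 × 0.25 / (π × 0.875²) = 0.041575. Accumulating E over each segment gives final E = 2.0765.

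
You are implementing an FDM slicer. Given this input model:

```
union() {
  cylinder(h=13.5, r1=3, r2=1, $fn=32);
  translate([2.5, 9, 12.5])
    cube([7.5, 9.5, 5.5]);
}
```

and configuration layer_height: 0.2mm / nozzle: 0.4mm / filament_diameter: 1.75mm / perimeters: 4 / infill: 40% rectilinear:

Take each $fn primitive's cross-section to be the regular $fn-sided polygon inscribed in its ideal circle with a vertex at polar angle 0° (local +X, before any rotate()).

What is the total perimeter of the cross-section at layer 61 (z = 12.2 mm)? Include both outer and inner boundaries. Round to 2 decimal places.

At z = 12.2 mm: the cone (r1=3→r2=1) has section circumradius 1.193 here — a regular 32-gon (perimeter = 2·32·1.193·sin(180°/32) = 7.48 mm); the cube at (2.5, 9) is not intersected at this z (z outside [12.5, 18]); Combining (union): only the cone is present, so the union is just that shape — boundary = 7.48 mm. Overall, the cross-section is a single solid region. Total boundary length (outer) = 7.48 mm.

7.48 mm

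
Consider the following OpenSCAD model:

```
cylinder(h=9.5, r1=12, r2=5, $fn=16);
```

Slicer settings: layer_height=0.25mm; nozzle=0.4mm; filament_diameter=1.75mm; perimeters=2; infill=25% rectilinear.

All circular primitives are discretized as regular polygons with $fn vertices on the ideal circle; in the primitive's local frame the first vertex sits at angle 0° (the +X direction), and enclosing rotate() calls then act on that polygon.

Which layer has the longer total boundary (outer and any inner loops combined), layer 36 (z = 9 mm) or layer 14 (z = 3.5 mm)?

Layer 36 (z = 9): the cone contributes a regular 16-gon of circumradius 5.368 (interpolated between r1=12 and r2=5 at t=0.947) (perimeter = 2·16·5.368·sin(180°/16) = 33.51 mm). So its perimeter = 33.51 mm. Layer 14 (z = 3.5): the cone contributes a regular 16-gon of circumradius 9.421 (interpolated between r1=12 and r2=5 at t=0.368) (perimeter = 2·16·9.421·sin(180°/16) = 58.81 mm). So its perimeter = 58.81 mm. Layer 14 is larger (58.81 vs 33.51 mm).

layer 14 (z = 3.5 mm)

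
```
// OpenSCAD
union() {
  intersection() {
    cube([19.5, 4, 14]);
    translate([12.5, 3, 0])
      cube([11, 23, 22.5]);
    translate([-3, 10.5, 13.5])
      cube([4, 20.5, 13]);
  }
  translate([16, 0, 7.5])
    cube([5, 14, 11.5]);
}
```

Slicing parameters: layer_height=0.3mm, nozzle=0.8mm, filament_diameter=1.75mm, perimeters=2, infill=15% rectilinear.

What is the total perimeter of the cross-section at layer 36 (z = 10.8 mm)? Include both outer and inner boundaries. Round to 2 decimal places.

At z = 10.8 mm: the cube is present — its section is the full 19.5×4 rectangle (perimeter 47.00 mm); the 11×23 cube at (12.5, 3) contributes its full rectangle (perimeter 68.00 mm); the cube at (-3, 10.5) is absent (z outside [13.5, 26.5]); Keeping only the common overlap: at least one operand is absent at this height, so nothing remains; the cube at (16, 0) is present — its section is the full 5×14 rectangle (perimeter 38.00 mm); Combining (union): only the 5×14 cube at (16, 0) is present, so the union is just that shape — boundary = 38.00 mm. Overall, the cross-section is a single solid region. Total boundary length (outer) = 38.00 mm.

38.00 mm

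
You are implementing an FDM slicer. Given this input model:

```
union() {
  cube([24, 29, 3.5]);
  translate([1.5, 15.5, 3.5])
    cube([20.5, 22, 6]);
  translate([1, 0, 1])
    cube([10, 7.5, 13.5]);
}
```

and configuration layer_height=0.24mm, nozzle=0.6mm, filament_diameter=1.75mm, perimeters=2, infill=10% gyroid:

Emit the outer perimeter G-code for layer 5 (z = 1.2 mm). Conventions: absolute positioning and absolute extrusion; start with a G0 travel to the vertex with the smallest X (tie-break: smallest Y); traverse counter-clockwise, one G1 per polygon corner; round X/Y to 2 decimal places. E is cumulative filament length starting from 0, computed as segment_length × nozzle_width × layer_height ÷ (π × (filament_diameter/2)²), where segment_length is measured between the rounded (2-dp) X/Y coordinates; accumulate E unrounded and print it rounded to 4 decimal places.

G0 X0.00 Y0.00 Z1.20
G1 X24.00 Y0.00 E1.4368
G1 X24.00 Y29.00 E3.1730
G1 X0.00 Y29.00 E4.6099
G1 X0.00 Y0.00 E6.3460

At z = 1.2 mm: the cube is present — its section is the full 24×29 rectangle; the cube at (1.5, 15.5) does not reach this height (z outside [3.5, 9.5]); the 10×7.5 cube at (1, 0) contributes its full rectangle; Merging all regions: the 10×7.5 cube at (1, 0) lies entirely inside the 24×29 cube, so the union is just the 24×29 cube — 1 connected region. The outline is a single polygon with 4 vertices. Extrusion per mm of travel: 0.6 × 0.24 / (π × 0.875²) = 0.059868. Accumulating E over each segment gives final E = 6.3460.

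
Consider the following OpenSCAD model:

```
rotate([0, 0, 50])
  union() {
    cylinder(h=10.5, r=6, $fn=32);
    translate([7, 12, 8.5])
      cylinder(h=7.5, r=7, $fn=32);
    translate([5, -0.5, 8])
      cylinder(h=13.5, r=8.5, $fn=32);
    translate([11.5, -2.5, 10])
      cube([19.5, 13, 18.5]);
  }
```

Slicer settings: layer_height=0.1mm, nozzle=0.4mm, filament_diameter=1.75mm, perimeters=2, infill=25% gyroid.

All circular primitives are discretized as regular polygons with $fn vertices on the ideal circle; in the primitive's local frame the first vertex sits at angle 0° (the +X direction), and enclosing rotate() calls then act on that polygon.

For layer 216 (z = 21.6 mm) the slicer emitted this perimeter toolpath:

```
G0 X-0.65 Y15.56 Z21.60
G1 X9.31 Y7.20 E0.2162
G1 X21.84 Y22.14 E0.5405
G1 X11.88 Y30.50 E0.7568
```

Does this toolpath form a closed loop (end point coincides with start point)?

Start point (G0): (-0.65, 15.56). End point (last G1): the path does not return to the start — open.

no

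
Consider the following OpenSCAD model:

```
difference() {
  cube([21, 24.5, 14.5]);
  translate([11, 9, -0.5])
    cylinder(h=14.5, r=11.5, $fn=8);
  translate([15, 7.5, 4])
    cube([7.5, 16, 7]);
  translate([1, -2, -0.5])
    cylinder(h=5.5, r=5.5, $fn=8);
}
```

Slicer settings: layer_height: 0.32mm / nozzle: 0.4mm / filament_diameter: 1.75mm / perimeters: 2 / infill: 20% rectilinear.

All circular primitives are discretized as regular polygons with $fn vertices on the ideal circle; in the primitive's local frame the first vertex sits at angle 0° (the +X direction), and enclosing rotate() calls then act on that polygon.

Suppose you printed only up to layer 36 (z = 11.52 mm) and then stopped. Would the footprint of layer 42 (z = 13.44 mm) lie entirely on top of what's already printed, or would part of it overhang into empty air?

Compare the two slices. At z = 11.52: the 21×24.5 cube contributes its full rectangle (area 514.50 mm²); the r=11.5 cylinder at (11, 9) contributes a regular 8-gon of circumradius 11.5 (area = (8/2)·11.500²·sin(360°/8) = 374.06 mm²); the cube at (15, 7.5) is not intersected at this z (z outside [4, 11]); the cylinder at (1, -2) is not intersected at this z (z outside [-0.5, 5]); Subtracting the remaining from the first: starting from the 21×24.5 cube (514.50 mm²), the r=11.5 cylinder at (11, 9) partially overlaps it — only the 352.94 mm² overlap (of its 374.06 mm²) is removed, clipping the outline — area = 161.56 mm². At z = 13.44: the cube is present — its section is the full 21×24.5 rectangle (area 514.50 mm²); the r=11.5 cylinder at (11, 9) contributes a regular 8-gon of circumradius 11.5 (area = (8/2)·11.500²·sin(360°/8) = 374.06 mm²); the cube at (15, 7.5) does not reach this height (z outside [4, 11]); the cylinder at (1, -2) is absent (z outside [-0.5, 5]); Subtracting the remaining from the first: starting from the 21×24.5 cube (514.50 mm²), the r=11.5 cylinder at (11, 9) partially overlaps it — only the 352.94 mm² overlap (of its 374.06 mm²) is removed, clipping the outline — area = 161.56 mm². Checking containment: the cross-section at z = 13.44 is a subset of the cross-section at z = 11.52.

entirely on top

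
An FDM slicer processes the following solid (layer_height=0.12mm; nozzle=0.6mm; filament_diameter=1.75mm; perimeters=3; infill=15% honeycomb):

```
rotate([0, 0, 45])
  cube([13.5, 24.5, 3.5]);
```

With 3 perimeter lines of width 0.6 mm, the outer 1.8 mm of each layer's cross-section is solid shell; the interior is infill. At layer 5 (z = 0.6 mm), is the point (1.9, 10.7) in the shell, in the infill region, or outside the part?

infill

At z = 0.6 mm: the cube (footprint 13.5×24.5) is included at this height; (whole slice rotated 45° about Z — lengths, areas and connectivity unchanged). Overall, the cross-section is a single solid region. Undo the 45° rotation: the query point maps to (8.910, 6.223) in the un-rotated model frame. The nearest boundary edge runs (13.50, 0.00)→(13.50, 24.50); distance from the point to it = 4.59 mm. The point is inside the cross-section and 4.59 mm from the nearest boundary — more than the 1.8 mm shell width (3 × 0.6), so it's in the infill interior.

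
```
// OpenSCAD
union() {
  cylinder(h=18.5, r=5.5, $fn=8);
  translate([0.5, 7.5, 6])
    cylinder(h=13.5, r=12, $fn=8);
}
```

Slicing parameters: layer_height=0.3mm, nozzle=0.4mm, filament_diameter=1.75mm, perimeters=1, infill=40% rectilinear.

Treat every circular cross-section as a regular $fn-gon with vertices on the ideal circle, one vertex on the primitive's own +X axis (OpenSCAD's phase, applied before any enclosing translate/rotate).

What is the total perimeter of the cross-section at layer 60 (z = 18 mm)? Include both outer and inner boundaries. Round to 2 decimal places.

At z = 18 mm: the cylinder: section is a regular 8-gon, circumradius r=5.5 (perimeter = 2·8·5.500·sin(180°/8) = 33.68 mm); the r=12 cylinder at (0.5, 7.5) contributes a regular 8-gon of circumradius 12 (perimeter = 2·8·12.000·sin(180°/8) = 73.48 mm); Merging all regions: the regions partially overlap (shared area 77.16 mm²), so the edge portions inside another operand are dropped and the merged outline is re-measured after clipping — boundary = 75.01 mm. Overall, the cross-section is a single solid region. Total boundary length (outer) = 75.01 mm.

75.01 mm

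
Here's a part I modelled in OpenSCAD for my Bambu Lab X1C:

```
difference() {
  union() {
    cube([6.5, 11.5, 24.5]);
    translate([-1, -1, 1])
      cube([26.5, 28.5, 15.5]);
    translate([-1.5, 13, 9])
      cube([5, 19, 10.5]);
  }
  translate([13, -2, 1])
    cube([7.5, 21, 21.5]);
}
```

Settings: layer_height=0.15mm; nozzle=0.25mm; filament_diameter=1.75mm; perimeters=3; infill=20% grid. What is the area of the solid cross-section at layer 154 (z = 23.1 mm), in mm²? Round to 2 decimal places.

74.75 mm²

At z = 23.1 mm: the cube (footprint 6.5×11.5) is included at this height (area 74.75 mm²); the cube at (-1, -1) does not reach this height (z outside [1, 16.5]); the cube at (-1.5, 13) is absent (z outside [9, 19.5]); Taking the union: only the 6.5×11.5 cube is present, so the union is just that shape — area = 74.75 mm²; the cube at (13, -2) does not reach this height (z outside [1, 22.5]); After the difference (first − rest): none of the subtracted shapes is present at this height, so the result so far is unchanged — area = 74.75 mm². Overall, the cross-section is a single solid region. Net area = 74.75 mm².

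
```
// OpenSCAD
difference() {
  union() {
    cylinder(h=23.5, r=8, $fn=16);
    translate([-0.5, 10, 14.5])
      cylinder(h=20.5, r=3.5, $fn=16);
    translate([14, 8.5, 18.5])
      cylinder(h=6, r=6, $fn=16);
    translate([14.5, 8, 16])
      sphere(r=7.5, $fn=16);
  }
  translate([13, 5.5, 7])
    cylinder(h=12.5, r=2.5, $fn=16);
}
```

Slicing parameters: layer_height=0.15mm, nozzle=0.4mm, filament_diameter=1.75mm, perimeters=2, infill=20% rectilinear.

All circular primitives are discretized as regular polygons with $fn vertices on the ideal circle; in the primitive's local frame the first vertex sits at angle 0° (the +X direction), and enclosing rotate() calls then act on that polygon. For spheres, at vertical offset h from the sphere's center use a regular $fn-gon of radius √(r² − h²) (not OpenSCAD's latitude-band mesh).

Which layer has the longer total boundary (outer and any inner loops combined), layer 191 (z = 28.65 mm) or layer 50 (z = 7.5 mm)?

Layer 191 (z = 28.65): the cylinder is not intersected at this z (z outside [0, 23.5]); the r=3.5 cylinder at (-0.5, 10) gives a regular 16-gon of circumradius 3.5 (constant along its height) (perimeter = 2·16·3.500·sin(180°/16) = 21.85 mm); the cylinder at (14, 8.5) does not reach this height (z outside [18.5, 24.5]); the sphere at (14.5, 8) is not intersected at this z (|z−center|=12.650 > r=7.5); Combining (union): only the r=3.5 cylinder at (-0.5, 10) is present, so the union is just that shape — boundary = 21.85 mm; the cylinder at (13, 5.5) does not reach this height (z outside [7, 19.5]); After the difference (first − rest): none of the subtracted shapes is present at this height, so the result so far is unchanged — boundary = 21.85 mm. So its perimeter = 21.85 mm. Layer 50 (z = 7.5): the r=8 cylinder contributes a regular 16-gon of circumradius 8 (perimeter = 2·16·8.000·sin(180°/16) = 49.94 mm); the cylinder at (-0.5, 10) is not intersected at this z (z outside [14.5, 35]); the cylinder at (14, 8.5) does not reach this height (z outside [18.5, 24.5]); the sphere at (14.5, 8) is not intersected at this z (|z−center|=8.500 > r=7.5); Taking the union: only the r=8 cylinder is present, so the union is just that shape — boundary = 49.94 mm; the r=2.5 cylinder at (13, 5.5) contributes a regular 16-gon of circumradius 2.5 (perimeter = 2·16·2.500·sin(180°/16) = 15.61 mm); Subtracting the remaining from the first: starting from the result so far, the r=2.5 cylinder at (13, 5.5) misses the remaining region (no effect) — boundary = 49.94 mm. So its perimeter = 49.94 mm. Layer 50 is larger (49.94 vs 21.85 mm).

layer 50 (z = 7.5 mm)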